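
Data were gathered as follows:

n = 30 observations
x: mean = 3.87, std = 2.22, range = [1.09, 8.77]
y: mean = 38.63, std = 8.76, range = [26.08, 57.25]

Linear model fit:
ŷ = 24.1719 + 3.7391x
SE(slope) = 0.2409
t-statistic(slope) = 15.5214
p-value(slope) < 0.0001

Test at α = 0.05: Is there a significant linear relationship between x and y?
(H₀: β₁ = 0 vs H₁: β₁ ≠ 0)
Reject H₀: p-value < 0.0001 < α = 0.05. The linear relationship is significant at the 5% level.

Hypothesis test for the slope coefficient:

H₀: β₁ = 0 (no linear relationship)
H₁: β₁ ≠ 0 (linear relationship exists)

Test statistic: t = β̂₁ / SE(β̂₁) = 3.7391 / 0.2409 = 15.5214

p < 0.0001: how often a slope estimate this far from 0 (in SE units) would arise by chance if β₁ were truly 0.

Decision rule: reject H₀ if p-value < α.
p-value < 0.0001 < α = 0.05 → reject H₀.

At α = 0.05 the data do provide convincing evidence of a nonzero slope.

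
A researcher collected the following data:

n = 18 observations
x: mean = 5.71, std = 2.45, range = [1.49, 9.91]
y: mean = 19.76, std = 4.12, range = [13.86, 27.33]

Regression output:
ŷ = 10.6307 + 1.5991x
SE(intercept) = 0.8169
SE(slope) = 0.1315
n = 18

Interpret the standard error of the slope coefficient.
SE(β̂₁) = 0.1315 is the estimated standard deviation of the slope estimate across repeated samples; relative to β̂₁ = 1.5991 that is 8.2%, a precise estimate.

SE(β̂₁) = s / √Sxx, where s is the residual standard deviation and Sxx = Σ(x − x̄)². It is the yardstick for how far β̂₁ = 1.5991 could plausibly be from the true slope.

Relative precision:
- SE / |β̂₁| = 0.1315 / 1.5991 = 8.2%
- Rule of thumb (under 20%: precise; 20% to under 50%: moderately precise; 50% or more: imprecise) → precise

Link to the t-test: t = β̂₁ / SE(β̂₁) = 1.5991 / 0.1315 = 12.1605, the statistic for H₀: β₁ = 0.

What drives SE(β̂₁): more residual scatter → larger SE; larger n (here n = 18) → smaller SE.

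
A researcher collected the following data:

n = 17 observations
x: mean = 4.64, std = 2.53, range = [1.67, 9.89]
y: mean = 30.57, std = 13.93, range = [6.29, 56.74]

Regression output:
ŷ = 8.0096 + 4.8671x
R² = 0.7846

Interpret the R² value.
The model explains 78.46% of the variance in y (R² = 0.7846), leaving 21.54% unexplained; the fit is strong.

R² = 1 − SS_res/SS_tot compares the residual scatter to the total scatter of y about its mean.

Here R² = 0.7846:
- Explained: 78.46% of the variation in y
- Unexplained (residual): 100% − 78.46% = 21.54%
- Rule of thumb (below 0.3 weak; 0.3 to below 0.7 moderate; 0.7 and above strong) → strong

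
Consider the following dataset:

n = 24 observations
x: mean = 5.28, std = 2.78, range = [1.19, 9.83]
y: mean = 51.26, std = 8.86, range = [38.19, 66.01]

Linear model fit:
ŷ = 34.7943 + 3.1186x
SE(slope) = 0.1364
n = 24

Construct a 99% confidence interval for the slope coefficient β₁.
The 99% CI for β₁ is (2.7341, 3.5031)

Confidence interval for the slope:

The 99% CI for β₁ is: β̂₁ ± t*(α/2, n-2) × SE(β̂₁)

Step 1: Find critical t-value
- Confidence level = 0.99
- Degrees of freedom = n - 2 = 24 - 2 = 22
- t*(α/2, 22) = 2.8188

Step 2: Calculate margin of error
Margin = 2.8188 × 0.1364 = 0.3845

Step 3: Construct interval
CI = 3.1186 ± 0.3845
CI = (2.7341, 3.5031)

Interpretation: intervals built this way capture the true β₁ in 99% of repeated samples; here the plausible range for the per-unit effect of x on y is 2.7341 to 3.5031.
The interval does not include 0, suggesting a significant linear relationship.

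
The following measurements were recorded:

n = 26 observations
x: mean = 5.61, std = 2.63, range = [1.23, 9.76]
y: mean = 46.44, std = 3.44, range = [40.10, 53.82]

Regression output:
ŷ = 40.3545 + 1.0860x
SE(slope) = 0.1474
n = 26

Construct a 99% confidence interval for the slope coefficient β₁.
The 99% CI for β₁ is (0.6737, 1.4983)

Confidence interval for the slope:

The 99% CI for β₁ is: β̂₁ ± t*(α/2, n-2) × SE(β̂₁)

Step 1: Find critical t-value
- Confidence level = 0.99
- Degrees of freedom = n - 2 = 26 - 2 = 24
- t*(α/2, 24) = 2.7969

Step 2: Calculate margin of error
Margin = 2.7969 × 0.1474 = 0.4123

Step 3: Construct interval
CI = 1.0860 ± 0.4123
CI = (0.6737, 1.4983)

Interpretation: intervals built this way capture the true β₁ in 99% of repeated samples; here the plausible range for the per-unit effect of x on y is 0.6737 to 1.4983.
Both endpoints are positive, so the data support a genuinely positive slope at this confidence level.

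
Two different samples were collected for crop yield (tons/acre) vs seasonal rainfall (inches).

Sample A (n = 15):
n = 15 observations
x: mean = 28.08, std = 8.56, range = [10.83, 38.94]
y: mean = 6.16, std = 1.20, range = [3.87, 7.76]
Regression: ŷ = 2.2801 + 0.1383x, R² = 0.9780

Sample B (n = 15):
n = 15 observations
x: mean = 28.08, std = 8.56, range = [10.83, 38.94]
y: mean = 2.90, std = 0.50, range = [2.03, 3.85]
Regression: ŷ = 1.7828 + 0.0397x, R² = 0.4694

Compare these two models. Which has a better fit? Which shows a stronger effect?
Model A has the better fit (R² = 0.9780 vs 0.4694). Model A shows the stronger effect (|β₁| = 0.1383 vs 0.0397).

Model Comparison:

Goodness of fit (R²):
- Model A: R² = 0.9780 → 97.80% of variance in crop yield explained
- Model B: R² = 0.4694 → 46.94% of variance in crop yield explained
- 0.9780 > 0.4694 → Model A has the better fit

Strength of effect — compare |β₁|:
- Model A: β₁ = 0.1383 → predicted crop yield rises 0.1383 tons/acre per additional inch of rainfall
- Model B: β₁ = 0.0397 → predicted crop yield rises 0.0397 tons/acre per additional inch of rainfall
- |0.1383| > |0.0397| → Model A shows the stronger marginal effect

Note: The two samples could reflect different populations, time periods, or measurement quality.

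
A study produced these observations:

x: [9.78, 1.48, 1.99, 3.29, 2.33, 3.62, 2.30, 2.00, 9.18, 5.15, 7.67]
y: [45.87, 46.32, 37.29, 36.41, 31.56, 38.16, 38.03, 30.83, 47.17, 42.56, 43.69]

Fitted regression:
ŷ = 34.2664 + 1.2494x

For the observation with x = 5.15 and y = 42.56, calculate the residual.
Residual = 1.8592

The residual is the difference between the actual value and the predicted value:

Residual = y - ŷ

Step 1: Calculate predicted value
ŷ = 34.2664 + 1.2494 × 5.15
ŷ = 40.7008

Step 2: Calculate residual
Residual = 42.56 - 40.7008
Residual = 1.8592

Interpretation: the model underestimates the actual value by 1.8592 at this point (positive residual → observation lies above the fitted line).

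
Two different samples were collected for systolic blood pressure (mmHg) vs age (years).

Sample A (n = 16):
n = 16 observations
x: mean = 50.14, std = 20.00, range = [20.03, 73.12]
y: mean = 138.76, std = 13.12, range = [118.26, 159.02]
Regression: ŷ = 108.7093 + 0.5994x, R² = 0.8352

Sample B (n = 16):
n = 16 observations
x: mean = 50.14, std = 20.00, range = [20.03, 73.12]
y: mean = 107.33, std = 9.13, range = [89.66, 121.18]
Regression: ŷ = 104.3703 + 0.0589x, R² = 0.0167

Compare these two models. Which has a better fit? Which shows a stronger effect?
Model A has the better fit (R² = 0.8352 vs 0.0167). Model A shows the stronger effect (|β₁| = 0.5994 vs 0.0589).

Model Comparison:

Which explains more variance? (R²)
- Model A: R² = 0.8352 → 83.52% of variance in blood pressure explained
- Model B: R² = 0.0167 → 1.67% of variance in blood pressure explained
- 0.8352 > 0.0167 → Model A has the better fit

Which has the larger per-year effect? (|β₁|)
- Model A: β₁ = 0.5994 → predicted blood pressure rises 0.5994 mmHg per additional year of age
- Model B: β₁ = 0.0589 → predicted blood pressure rises 0.0589 mmHg per additional year of age
- |0.5994| > |0.0589| → Model A shows the stronger marginal effect

Note: R² measures how tightly points cluster around the line; β₁ measures how steep the line is — they answer different questions.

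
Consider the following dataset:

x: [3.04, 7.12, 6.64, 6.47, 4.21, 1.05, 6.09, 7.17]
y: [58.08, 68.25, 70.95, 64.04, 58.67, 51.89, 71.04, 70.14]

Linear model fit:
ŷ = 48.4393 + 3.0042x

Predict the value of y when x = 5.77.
ŷ = 65.7735

Plug x = 5.77 into the fitted line:

ŷ = 48.4393 + 3.0042 × 5.77
ŷ = 48.4393 + 17.3342
ŷ = 65.7735

This is a point prediction; actual observations scatter around it by roughly the residual standard deviation.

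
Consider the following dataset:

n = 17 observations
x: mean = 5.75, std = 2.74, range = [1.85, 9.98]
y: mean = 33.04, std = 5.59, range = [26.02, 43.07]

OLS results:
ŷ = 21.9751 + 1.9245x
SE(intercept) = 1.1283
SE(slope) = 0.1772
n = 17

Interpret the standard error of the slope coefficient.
The slope 1.9245 is pinned down to within about ±0.1772 (one SE) by these data — relative uncertainty 9.2%, i.e. precise.

What SE measures:
- The standard error quantifies the sampling variability of the coefficient estimate
- It is the estimated standard deviation of β̂₁ across hypothetical repeated samples of the same size
- Smaller SE → more precise estimate

Relative precision:
- SE / |β̂₁| = 0.1772 / 1.9245 = 9.2%
- Rule of thumb (under 20%: precise; 20% to under 50%: moderately precise; 50% or more: imprecise) → precise

Rough 95% range (±2 SE): 1.9245 ± 0.3544 → (1.5701, 2.2789).

What drives SE(β̂₁): more residual scatter → larger SE; wider spread of x values → smaller SE; larger n (here n = 17) → smaller SE.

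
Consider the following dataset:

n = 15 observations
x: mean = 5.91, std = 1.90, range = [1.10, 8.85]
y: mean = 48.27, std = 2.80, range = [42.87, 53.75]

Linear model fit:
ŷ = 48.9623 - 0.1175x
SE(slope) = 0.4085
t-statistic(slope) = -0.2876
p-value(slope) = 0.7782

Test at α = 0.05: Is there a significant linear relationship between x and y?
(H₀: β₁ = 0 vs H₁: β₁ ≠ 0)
p-value = 0.7782 ≥ α = 0.05, so we fail to reject H₀. The relationship is not significant.

Hypothesis test for the slope coefficient:

H₀: β₁ = 0 (no linear relationship)
H₁: β₁ ≠ 0 (linear relationship exists)

Test statistic: t = β̂₁ / SE(β̂₁) = -0.1175 / 0.4085 = -0.2876

The p-value (0.7782) is the probability, under H₀, of a t-statistic at least as extreme as |t| = 0.2876 (two-sided, df = n − 2 = 13).

Decision rule: reject H₀ if p-value < α.
p-value = 0.7782 ≥ α = 0.05 → fail to reject H₀.

Conclusion: the linear association between x and y is not significant at the 5% level.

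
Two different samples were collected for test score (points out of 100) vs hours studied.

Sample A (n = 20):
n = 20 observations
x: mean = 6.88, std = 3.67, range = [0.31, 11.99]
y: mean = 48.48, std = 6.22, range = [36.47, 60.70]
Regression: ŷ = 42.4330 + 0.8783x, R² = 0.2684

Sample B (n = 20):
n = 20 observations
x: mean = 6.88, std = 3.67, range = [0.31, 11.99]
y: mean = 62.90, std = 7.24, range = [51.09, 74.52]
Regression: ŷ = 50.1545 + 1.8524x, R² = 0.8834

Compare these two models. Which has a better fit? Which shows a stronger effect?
Model B has the better fit (R² = 0.8834 vs 0.2684). Model B shows the stronger effect (|β₁| = 1.8524 vs 0.8783).

Model Comparison:

Goodness of fit (R²):
- Model A: R² = 0.2684 → 26.84% of variance in test score explained
- Model B: R² = 0.8834 → 88.34% of variance in test score explained
- 0.8834 > 0.2684 → Model B has the better fit

Which has the larger per-hour effect? (|β₁|)
- Model A: β₁ = 0.8783 → predicted test score rises 0.8783 points per additional hour of study time
- Model B: β₁ = 1.8524 → predicted test score rises 1.8524 points per additional hour of study time
- |0.8783| < |1.8524| → Model B shows the stronger marginal effect

Note: The two samples could reflect different populations, time periods, or measurement quality.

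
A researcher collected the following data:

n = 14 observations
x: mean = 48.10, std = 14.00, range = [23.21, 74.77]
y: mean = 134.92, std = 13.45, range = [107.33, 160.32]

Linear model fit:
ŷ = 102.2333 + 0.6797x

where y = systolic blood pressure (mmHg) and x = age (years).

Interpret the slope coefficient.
An increase of one year in age is associated with a 0.6797 mmHg increase in predicted blood pressure.

β₁ = 0.6797 is the change in predicted blood pressure (mmHg) per additional year of age.

Interpretation:
- Age up by 1 year → predicted blood pressure increases by 0.6797 mmHg
- The effect is assumed constant over the observed range of x (linearity)

The intercept β₀ = 102.2333 is the predicted blood pressure when age = 0; since the smallest observed x is 23.21, this is an extrapolation and mainly anchors the line.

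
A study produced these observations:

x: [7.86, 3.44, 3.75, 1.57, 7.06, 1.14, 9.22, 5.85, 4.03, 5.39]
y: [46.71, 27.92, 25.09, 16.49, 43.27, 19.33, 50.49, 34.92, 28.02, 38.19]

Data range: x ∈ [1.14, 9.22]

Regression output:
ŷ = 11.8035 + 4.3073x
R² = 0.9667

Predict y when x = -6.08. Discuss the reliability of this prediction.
ŷ = -14.3849, but this is extrapolation (below the data range [1.14, 9.22]) and may be unreliable.

Prediction calculation:
ŷ = 11.8035 + 4.3073 × (-6.08)
ŷ = -14.3849

Reliability:
- Data range: x ∈ [1.14, 9.22]
- Prediction point: x = -6.08 is 7.22 units below the observed range → this is EXTRAPOLATION, not interpolation

Why that matters here:
- The standard error of prediction grows with (x − x̄)², and x = -6.08 is far from x̄ = 4.93
- Real relationships often flatten, saturate, or turn nonlinear at extremes

The R² = 0.9667 only validates the fit within [1.14, 9.22]; treat ŷ = -14.3849 with caution.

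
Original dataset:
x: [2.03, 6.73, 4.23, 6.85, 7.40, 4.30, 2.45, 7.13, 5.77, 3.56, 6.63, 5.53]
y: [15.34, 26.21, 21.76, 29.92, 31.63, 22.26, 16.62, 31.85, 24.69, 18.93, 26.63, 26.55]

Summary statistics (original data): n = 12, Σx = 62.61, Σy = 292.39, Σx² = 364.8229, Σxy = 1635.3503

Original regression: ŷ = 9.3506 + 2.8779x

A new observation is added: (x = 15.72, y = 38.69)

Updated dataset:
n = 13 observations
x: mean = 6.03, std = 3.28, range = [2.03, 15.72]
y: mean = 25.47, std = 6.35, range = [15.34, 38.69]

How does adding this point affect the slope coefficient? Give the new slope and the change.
The slope changes from 2.8779 to 1.7766 (change of -1.1013, or -38.3%).

x = 15.72 lies well outside the original x-range [2.03, 7.40] (x̄ ≈ 5.22), so this observation has high leverage and can move the slope substantially.

Step 1: Update the sums with the new point (n goes from 12 to 13)
Σx  = 62.61 + 15.72 = 78.33
Σy  = 292.39 + 38.69 = 331.08
Σx² = 364.8229 + 15.72² = 364.8229 + 247.1184 = 611.9413
Σxy = 1635.3503 + 15.72×38.69 = 1635.3503 + 608.2068 = 2243.5571

Step 2: Recompute the slope with b₁ = (nΣxy − ΣxΣy) / (nΣx² − (Σx)²)
Numerator   = 13×2243.5571 − 78.33×331.08 = 29166.2423 − 25933.4964 = 3232.7459
Denominator = 13×611.9413 − 78.33² = 7955.2369 − 6135.5889 = 1819.6480
b₁(new) = 3232.7459 / 1819.6480 = 1.7766

(Same formula on the original sums: (12×1635.3503 − 62.61×292.39) / (12×364.8229 − 62.61²) = 1317.6657 / 457.8627 = 2.8779, matching the given fit.)

Step 3: Change in slope
Δβ₁ = 1.7766 − 2.8779 = -1.1013
Relative change = -1.1013 / 2.8779 × 100% = -38.3%
→ the slope decreases when the point is added.

Because the point sits below the extension of the original line at a high-leverage x, it tilts the fit down.
In practice: investigate whether it comes from the same population as the rest of the sample; check such a point for data-entry or measurement error.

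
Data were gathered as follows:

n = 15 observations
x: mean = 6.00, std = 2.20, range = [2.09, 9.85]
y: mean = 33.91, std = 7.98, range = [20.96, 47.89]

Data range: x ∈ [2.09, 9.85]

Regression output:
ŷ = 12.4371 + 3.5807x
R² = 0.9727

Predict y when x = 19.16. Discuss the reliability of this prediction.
ŷ = 81.0433 (extrapolation — x = 19.16 lies outside [2.09, 9.85], so reliability is low).

Prediction calculation:
ŷ = 12.4371 + 3.5807 × 19.16
ŷ = 81.0433

Reliability:
- Data range: x ∈ [2.09, 9.85]
- Prediction point: x = 19.16 is 9.31 units above the observed range → this is EXTRAPOLATION, not interpolation

Why that matters here:
- The linear relationship may not hold outside the observed range
- R² describes fit only over the sampled x values; it says nothing about behaviour beyond them

Report the number if required, but flag clearly that it is an extrapolation.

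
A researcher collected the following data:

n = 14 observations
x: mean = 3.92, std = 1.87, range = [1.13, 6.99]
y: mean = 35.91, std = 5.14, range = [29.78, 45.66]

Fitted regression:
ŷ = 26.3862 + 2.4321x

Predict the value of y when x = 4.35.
ŷ = 36.9658

x = 4.35 lies inside the observed range [1.13, 6.99], so the fitted equation applies directly:

ŷ = 26.3862 + 2.4321 × 4.35
ŷ = 26.3862 + 10.5796
ŷ = 36.9658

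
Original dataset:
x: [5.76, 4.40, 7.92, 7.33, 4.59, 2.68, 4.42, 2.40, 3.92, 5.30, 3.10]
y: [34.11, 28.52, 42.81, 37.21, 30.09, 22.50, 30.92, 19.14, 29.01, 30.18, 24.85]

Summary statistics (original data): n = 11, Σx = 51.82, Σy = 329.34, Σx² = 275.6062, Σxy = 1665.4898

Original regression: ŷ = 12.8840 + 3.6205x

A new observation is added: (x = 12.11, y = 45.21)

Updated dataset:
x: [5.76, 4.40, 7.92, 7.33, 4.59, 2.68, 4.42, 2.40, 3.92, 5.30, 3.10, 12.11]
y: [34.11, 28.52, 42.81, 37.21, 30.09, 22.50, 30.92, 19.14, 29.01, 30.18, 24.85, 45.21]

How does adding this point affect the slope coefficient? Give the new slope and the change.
The slope changes from 3.6205 to 2.6639 (change of -0.9566, or -26.4%).

The new point has HIGH LEVERAGE: x = 12.11 is far from the original mean x̄ = 51.82/11 ≈ 4.71 (original range [2.40, 7.92]).

Step 1: Update the sums with the new point (n goes from 11 to 12)
Σx  = 51.82 + 12.11 = 63.93
Σy  = 329.34 + 45.21 = 374.55
Σx² = 275.6062 + 12.11² = 275.6062 + 146.6521 = 422.2583
Σxy = 1665.4898 + 12.11×45.21 = 1665.4898 + 547.4931 = 2212.9829

Step 2: Recompute the slope with b₁ = (nΣxy − ΣxΣy) / (nΣx² − (Σx)²)
Numerator   = 12×2212.9829 − 63.93×374.55 = 26555.7948 − 23944.9815 = 2610.8133
Denominator = 12×422.2583 − 63.93² = 5067.0996 − 4087.0449 = 980.0547
b₁(new) = 2610.8133 / 980.0547 = 2.6639

(Same formula on the original sums: (11×1665.4898 − 51.82×329.34) / (11×275.6062 − 51.82²) = 1253.9890 / 346.3558 = 3.6205, matching the given fit.)

Step 3: Change in slope
Δβ₁ = 2.6639 − 3.6205 = -0.9566
Relative change = -0.9566 / 3.6205 × 100% = -26.4%
→ the slope decreases when the point is added.

A high-leverage point only changes the slope if it is off the original line; here y = 45.21 is below the original trend, so the slope decreases.
In practice: refit with and without it and report both if conclusions differ.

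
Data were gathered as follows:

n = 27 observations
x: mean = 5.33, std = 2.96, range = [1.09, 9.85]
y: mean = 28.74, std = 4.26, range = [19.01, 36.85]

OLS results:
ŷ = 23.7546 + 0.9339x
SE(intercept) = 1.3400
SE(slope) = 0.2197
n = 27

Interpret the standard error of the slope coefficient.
The slope 0.9339 is pinned down to within about ±0.2197 (one SE) by these data — relative uncertainty 23.5%, i.e. moderately precise.

SE(β̂₁) = 0.2197 says: if we drew many samples of n = 27 from the same population and refit each time, the fitted slopes would scatter with a standard deviation of roughly 0.2197 around the true β₁.

Relative precision:
- SE / |β̂₁| = 0.2197 / 0.9339 = 23.5%
- Rule of thumb (under 20%: precise; 20% to under 50%: moderately precise; 50% or more: imprecise) → moderately precise

Link to the t-test: t = β̂₁ / SE(β̂₁) = 0.9339 / 0.2197 = 4.2508, the statistic for H₀: β₁ = 0.

What drives SE(β̂₁): more residual scatter → larger SE; wider spread of x values → smaller SE; larger n (here n = 27) → smaller SE.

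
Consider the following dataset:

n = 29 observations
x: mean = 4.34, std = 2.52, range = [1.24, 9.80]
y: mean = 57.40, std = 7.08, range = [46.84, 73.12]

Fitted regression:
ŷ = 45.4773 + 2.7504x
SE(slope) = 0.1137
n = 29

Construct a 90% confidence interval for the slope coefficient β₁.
The 90% CI for β₁ is (2.5567, 2.9441)

Confidence interval for the slope:

The 90% CI for β₁ is: β̂₁ ± t*(α/2, n-2) × SE(β̂₁)

Step 1: Find critical t-value
- Confidence level = 0.9
- Degrees of freedom = n - 2 = 29 - 2 = 27
- t*(α/2, 27) = 1.7033

Step 2: Calculate margin of error
Margin = 1.7033 × 0.1137 = 0.1937

Step 3: Construct interval
CI = 2.7504 ± 0.1937
CI = (2.5567, 2.9441)

Interpretation: each one-unit increase in x is associated with a change in mean y of between 2.5567 and 2.9441, with 90% confidence.
Since 0 is outside the interval, a two-sided test at α = 0.10 would reject H₀: β₁ = 0.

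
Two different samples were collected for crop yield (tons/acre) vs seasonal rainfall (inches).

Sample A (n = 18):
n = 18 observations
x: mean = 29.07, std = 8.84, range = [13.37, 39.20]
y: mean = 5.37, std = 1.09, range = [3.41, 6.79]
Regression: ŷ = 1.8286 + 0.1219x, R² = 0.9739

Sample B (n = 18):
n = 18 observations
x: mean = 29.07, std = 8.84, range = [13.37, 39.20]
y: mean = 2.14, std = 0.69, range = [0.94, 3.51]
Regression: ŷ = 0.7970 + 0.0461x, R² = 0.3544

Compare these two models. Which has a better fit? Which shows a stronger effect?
Model A has the better fit (R² = 0.9739 vs 0.3544). Model A shows the stronger effect (|β₁| = 0.1219 vs 0.0461).

Model Comparison:

Which explains more variance? (R²)
- Model A: R² = 0.9739 → 97.39% of variance in crop yield explained
- Model B: R² = 0.3544 → 35.44% of variance in crop yield explained
- 0.9739 > 0.3544 → Model A has the better fit

Effect size (slope magnitude):
- Model A: β₁ = 0.1219 → predicted crop yield rises 0.1219 tons/acre per additional inch of rainfall
- Model B: β₁ = 0.0461 → predicted crop yield rises 0.0461 tons/acre per additional inch of rainfall
- |0.1219| > |0.0461| → Model A shows the stronger marginal effect

Notes:
- A better fit (higher R²) doesn't necessarily mean a more important relationship.
- R² measures how tightly points cluster around the line; β₁ measures how steep the line is — they answer different questions.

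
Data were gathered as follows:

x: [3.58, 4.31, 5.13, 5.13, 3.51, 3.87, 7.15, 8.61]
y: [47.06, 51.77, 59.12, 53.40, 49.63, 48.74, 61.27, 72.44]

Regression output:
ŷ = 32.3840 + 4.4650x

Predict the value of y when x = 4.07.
ŷ = 50.5566

x = 4.07 lies inside the observed range [3.51, 8.61], so the fitted equation applies directly:

ŷ = 32.3840 + 4.4650 × 4.07
ŷ = 32.3840 + 18.1726
ŷ = 50.5566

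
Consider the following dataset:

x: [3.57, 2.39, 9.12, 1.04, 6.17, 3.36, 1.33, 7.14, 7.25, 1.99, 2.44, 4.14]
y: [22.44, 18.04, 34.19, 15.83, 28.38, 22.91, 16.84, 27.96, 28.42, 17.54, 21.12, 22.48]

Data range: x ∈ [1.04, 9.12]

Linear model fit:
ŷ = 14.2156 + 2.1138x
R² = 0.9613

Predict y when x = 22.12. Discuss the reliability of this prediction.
ŷ = 60.9729, but this is extrapolation (above the data range [1.04, 9.12]) and may be unreliable.

Prediction calculation:
ŷ = 14.2156 + 2.1138 × 22.12
ŷ = 60.9729

Reliability:
- Data range: x ∈ [1.04, 9.12]
- Prediction point: x = 22.12 is 13.00 units above the observed range → this is EXTRAPOLATION, not interpolation

Why that matters here:
- Real relationships often flatten, saturate, or turn nonlinear at extremes
- R² describes fit only over the sampled x values; it says nothing about behaviour beyond them

Report the number if required, but flag clearly that it is an extrapolation.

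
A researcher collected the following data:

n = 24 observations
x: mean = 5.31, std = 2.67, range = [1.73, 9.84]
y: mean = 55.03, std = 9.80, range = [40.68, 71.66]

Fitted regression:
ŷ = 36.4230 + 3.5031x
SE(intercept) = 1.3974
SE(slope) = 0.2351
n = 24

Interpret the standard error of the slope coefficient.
SE(β̂₁) = 0.2351 is the estimated standard deviation of the slope estimate across repeated samples; relative to β̂₁ = 3.5031 that is 6.7%, a precise estimate.

SE(β̂₁) = 0.2351 says: if we drew many samples of n = 24 from the same population and refit each time, the fitted slopes would scatter with a standard deviation of roughly 0.2351 around the true β₁.

Relative precision:
- SE / |β̂₁| = 0.2351 / 3.5031 = 6.7%
- Rule of thumb (under 20%: precise; 20% to under 50%: moderately precise; 50% or more: imprecise) → precise

Rough 95% range (±2 SE): 3.5031 ± 0.4702 → (3.0329, 3.9733).

What drives SE(β̂₁): wider spread of x values → smaller SE; larger n (here n = 24) → smaller SE; more residual scatter → larger SE.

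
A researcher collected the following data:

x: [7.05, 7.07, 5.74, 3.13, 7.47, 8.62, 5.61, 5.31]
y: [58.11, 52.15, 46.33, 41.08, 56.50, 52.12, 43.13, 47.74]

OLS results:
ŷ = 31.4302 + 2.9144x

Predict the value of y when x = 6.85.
ŷ = 51.3938

Plug x = 6.85 into the fitted line:

ŷ = 31.4302 + 2.9144 × 6.85
ŷ = 31.4302 + 19.9636
ŷ = 51.3938

This is the fitted mean response at that x — an individual observation would come with a wider prediction interval.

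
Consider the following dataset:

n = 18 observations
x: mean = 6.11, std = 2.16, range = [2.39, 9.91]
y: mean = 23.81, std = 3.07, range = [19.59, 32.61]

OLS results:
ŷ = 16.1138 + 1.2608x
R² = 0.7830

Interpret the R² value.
R² = 0.7830 means 78.30% of the variation in y is explained by the linear relationship with x. This indicates a strong fit.

The coefficient of determination R² is the fraction of the total variation in y that the fitted line accounts for.

Here R² = 0.7830:
- Explained: 78.30% of the variation in y
- Unexplained (residual): 100% − 78.30% = 21.70%
- Rule of thumb (below 0.3 weak; 0.3 to below 0.7 moderate; 0.7 and above strong) → strong

Equivalently, for simple linear regression R² = r², so |r| = √0.7830 ≈ 0.8849.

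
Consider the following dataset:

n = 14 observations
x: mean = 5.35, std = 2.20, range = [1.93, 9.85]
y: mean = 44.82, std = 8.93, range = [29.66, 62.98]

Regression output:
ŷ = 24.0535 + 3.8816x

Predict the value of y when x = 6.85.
ŷ = 50.6425

To predict y for x = 6.85, substitute into the regression equation:

ŷ = 24.0535 + 3.8816 × 6.85
ŷ = 24.0535 + 26.5890
ŷ = 50.6425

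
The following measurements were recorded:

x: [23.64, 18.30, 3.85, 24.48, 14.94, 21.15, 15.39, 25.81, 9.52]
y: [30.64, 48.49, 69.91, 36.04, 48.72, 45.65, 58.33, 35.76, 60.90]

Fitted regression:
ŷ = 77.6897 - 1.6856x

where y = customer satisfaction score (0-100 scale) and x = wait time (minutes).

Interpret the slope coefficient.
For each additional minute of wait time, predicted satisfaction score decreases by approximately 1.6856 points.

The slope β₁ = -1.6856 gives the rate at which the fitted satisfaction score changes with wait time.

Interpretation:
- Wait time up by 1 minute → predicted satisfaction score decreases by 1.6856 points
- The effect is assumed constant over the observed range of x (linearity)
- The sign (−) gives the direction; the magnitude 1.6856 gives the size of the effect per minute

(β₀ = 77.6897 is the fitted value at x = 0 and is not part of the slope interpretation.)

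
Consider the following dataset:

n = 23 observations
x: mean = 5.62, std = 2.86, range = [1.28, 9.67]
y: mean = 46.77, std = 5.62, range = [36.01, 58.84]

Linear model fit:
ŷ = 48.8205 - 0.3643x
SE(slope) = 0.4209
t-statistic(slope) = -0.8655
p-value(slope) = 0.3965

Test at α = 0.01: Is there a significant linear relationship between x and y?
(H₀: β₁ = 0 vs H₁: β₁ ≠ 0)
Since p-value = 0.3965 ≥ α = 0.01, fail to reject H₀ — the slope is not significantly different from 0.

Hypothesis test for the slope coefficient:

H₀: β₁ = 0 (no linear relationship)
H₁: β₁ ≠ 0 (linear relationship exists)

Test statistic: t = β̂₁ / SE(β̂₁) = -0.3643 / 0.4209 = -0.8655

The p-value (0.3965) is the probability, under H₀, of a t-statistic at least as extreme as |t| = 0.8655 (two-sided, df = n − 2 = 21).

Decision rule: reject H₀ if p-value < α.
p-value = 0.3965 ≥ α = 0.01 → fail to reject H₀.

At α = 0.01 the data do not provide convincing evidence of a nonzero slope.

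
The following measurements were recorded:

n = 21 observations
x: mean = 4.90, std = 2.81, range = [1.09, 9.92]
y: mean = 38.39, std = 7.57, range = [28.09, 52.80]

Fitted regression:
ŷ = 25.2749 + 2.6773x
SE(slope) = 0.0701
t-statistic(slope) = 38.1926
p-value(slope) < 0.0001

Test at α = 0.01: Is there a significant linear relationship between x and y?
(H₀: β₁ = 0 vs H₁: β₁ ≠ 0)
Since p-value < 0.0001 < α = 0.01, reject H₀ — the slope is significantly different from 0.

Hypothesis test for the slope coefficient:

H₀: β₁ = 0 (no linear relationship)
H₁: β₁ ≠ 0 (linear relationship exists)

Test statistic: t = β̂₁ / SE(β̂₁) = 2.6773 / 0.0701 = 38.1926

p < 0.0001: how often a slope estimate this far from 0 (in SE units) would arise by chance if β₁ were truly 0.

Decision rule: reject H₀ if p-value < α.
p-value < 0.0001 < α = 0.01 → reject H₀.

There is sufficient evidence at the 1% significance level to conclude that a linear relationship exists between x and y.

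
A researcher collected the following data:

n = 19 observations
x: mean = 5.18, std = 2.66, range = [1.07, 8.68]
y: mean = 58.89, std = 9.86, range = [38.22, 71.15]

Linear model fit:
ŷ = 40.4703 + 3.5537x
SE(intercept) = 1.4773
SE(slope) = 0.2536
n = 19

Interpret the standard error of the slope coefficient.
The slope 3.5537 is pinned down to within about ±0.2536 (one SE) by these data — relative uncertainty 7.1%, i.e. precise.

SE(β̂₁) = 0.2536 says: if we drew many samples of n = 19 from the same population and refit each time, the fitted slopes would scatter with a standard deviation of roughly 0.2536 around the true β₁.

Relative precision:
- SE / |β̂₁| = 0.2536 / 3.5537 = 7.1%
- Rule of thumb (under 20%: precise; 20% to under 50%: moderately precise; 50% or more: imprecise) → precise

Link to the t-test: t = β̂₁ / SE(β̂₁) = 3.5537 / 0.2536 = 14.0130, the statistic for H₀: β₁ = 0.

What drives SE(β̂₁): more residual scatter → larger SE; larger n (here n = 19) → smaller SE; wider spread of x values → smaller SE.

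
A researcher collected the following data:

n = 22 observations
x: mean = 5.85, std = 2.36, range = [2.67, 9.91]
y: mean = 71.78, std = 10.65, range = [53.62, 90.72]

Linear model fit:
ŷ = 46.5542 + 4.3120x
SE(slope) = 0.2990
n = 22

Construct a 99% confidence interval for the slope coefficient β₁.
The 99% CI for β₁ is (3.4613, 5.1627)

Confidence interval for the slope:

The 99% CI for β₁ is: β̂₁ ± t*(α/2, n-2) × SE(β̂₁)

Step 1: Find critical t-value
- Confidence level = 0.99
- Degrees of freedom = n - 2 = 22 - 2 = 20
- t*(α/2, 20) = 2.8453

Step 2: Calculate margin of error
Margin = 2.8453 × 0.2990 = 0.8507

Step 3: Construct interval
CI = 4.3120 ± 0.8507
CI = (3.4613, 5.1627)

Interpretation: each one-unit increase in x is associated with a change in mean y of between 3.4613 and 5.1627, with 99% confidence.
Since 0 is outside the interval, a two-sided test at α = 0.01 would reject H₀: β₁ = 0.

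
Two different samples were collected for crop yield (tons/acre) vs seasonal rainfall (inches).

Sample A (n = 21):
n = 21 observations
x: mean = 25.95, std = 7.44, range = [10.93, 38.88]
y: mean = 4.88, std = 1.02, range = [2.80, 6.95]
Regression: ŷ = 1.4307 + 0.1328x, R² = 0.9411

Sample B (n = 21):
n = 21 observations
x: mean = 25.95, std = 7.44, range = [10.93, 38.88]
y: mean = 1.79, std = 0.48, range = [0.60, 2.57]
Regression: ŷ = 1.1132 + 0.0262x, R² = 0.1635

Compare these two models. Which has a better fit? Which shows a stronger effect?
Model A has the better fit (R² = 0.9411 vs 0.1635). Model A shows the stronger effect (|β₁| = 0.1328 vs 0.0262).

Model Comparison:

Goodness of fit (R²):
- Model A: R² = 0.9411 → 94.11% of variance in crop yield explained
- Model B: R² = 0.1635 → 16.35% of variance in crop yield explained
- 0.9411 > 0.1635 → Model A has the better fit

Strength of effect — compare |β₁|:
- Model A: β₁ = 0.1328 → predicted crop yield rises 0.1328 tons/acre per additional inch of rainfall
- Model B: β₁ = 0.0262 → predicted crop yield rises 0.0262 tons/acre per additional inch of rainfall
- |0.1328| > |0.0262| → Model A shows the stronger marginal effect

Notes:
- R² measures how tightly points cluster around the line; β₁ measures how steep the line is — they answer different questions.
- A steeper slope doesn't make a better model if the scatter around the line is large.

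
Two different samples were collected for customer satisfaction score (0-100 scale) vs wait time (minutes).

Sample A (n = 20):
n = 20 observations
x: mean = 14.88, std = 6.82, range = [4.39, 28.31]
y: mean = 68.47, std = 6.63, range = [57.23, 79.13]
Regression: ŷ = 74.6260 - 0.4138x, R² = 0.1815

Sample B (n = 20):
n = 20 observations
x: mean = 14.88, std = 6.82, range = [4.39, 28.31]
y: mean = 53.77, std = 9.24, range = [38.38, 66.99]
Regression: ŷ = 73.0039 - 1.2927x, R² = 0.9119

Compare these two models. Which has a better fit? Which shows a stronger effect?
Model B has the better fit (R² = 0.9119 vs 0.1815). Model B shows the stronger effect (|β₁| = 1.2927 vs 0.4138).

Model Comparison:

Fit — compare R²:
- Model A: R² = 0.1815 → 18.15% of variance in satisfaction score explained
- Model B: R² = 0.9119 → 91.19% of variance in satisfaction score explained
- 0.9119 > 0.1815 → Model B has the better fit

Strength of effect — compare |β₁|:
- Model A: β₁ = -0.4138 → predicted satisfaction score falls 0.4138 points per additional minute of wait time
- Model B: β₁ = -1.2927 → predicted satisfaction score falls 1.2927 points per additional minute of wait time
- |-0.4138| < |-1.2927| → Model B shows the stronger marginal effect

Notes:
- A better fit (higher R²) doesn't necessarily mean a more important relationship.
- A steeper slope doesn't make a better model if the scatter around the line is large.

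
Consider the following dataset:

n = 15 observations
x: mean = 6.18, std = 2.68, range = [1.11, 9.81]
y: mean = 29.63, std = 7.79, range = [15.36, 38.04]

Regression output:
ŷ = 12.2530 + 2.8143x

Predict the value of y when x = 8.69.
ŷ = 36.7093

Plug x = 8.69 into the fitted line:

ŷ = 12.2530 + 2.8143 × 8.69
ŷ = 12.2530 + 24.4563
ŷ = 36.7093

This is a point prediction; actual observations scatter around it by roughly the residual standard deviation.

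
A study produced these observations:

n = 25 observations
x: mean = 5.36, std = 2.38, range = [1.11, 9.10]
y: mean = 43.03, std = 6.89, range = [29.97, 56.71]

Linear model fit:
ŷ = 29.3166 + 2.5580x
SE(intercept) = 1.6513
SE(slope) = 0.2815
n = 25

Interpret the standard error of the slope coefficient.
SE(slope) = 0.2815 measures the uncertainty in the estimated slope. The coefficient is estimated precisely (SE/|β̂₁| = 11.0%).

SE(β̂₁) = 0.2815 says: if we drew many samples of n = 25 from the same population and refit each time, the fitted slopes would scatter with a standard deviation of roughly 0.2815 around the true β₁.

Relative precision:
- SE / |β̂₁| = 0.2815 / 2.5580 = 11.0%
- Rule of thumb (under 20%: precise; 20% to under 50%: moderately precise; 50% or more: imprecise) → precise

Rough 95% range (±2 SE): 2.5580 ± 0.5630 → (1.9950, 3.1210).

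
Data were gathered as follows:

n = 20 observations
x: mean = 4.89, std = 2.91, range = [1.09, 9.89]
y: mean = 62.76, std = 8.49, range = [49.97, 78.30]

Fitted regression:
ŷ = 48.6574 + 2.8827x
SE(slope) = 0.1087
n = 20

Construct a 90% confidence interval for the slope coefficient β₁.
The 90% CI for β₁ is (2.6942, 3.0712)

Confidence interval for the slope:

The 90% CI for β₁ is: β̂₁ ± t*(α/2, n-2) × SE(β̂₁)

Step 1: Find critical t-value
- Confidence level = 0.9
- Degrees of freedom = n - 2 = 20 - 2 = 18
- t*(α/2, 18) = 1.7341

Step 2: Calculate margin of error
Margin = 1.7341 × 0.1087 = 0.1885

Step 3: Construct interval
CI = 2.8827 ± 0.1885
CI = (2.6942, 3.0712)

Interpretation: each one-unit increase in x is associated with a change in mean y of between 2.6942 and 3.0712, with 90% confidence.
The interval does not include 0, suggesting a significant linear relationship.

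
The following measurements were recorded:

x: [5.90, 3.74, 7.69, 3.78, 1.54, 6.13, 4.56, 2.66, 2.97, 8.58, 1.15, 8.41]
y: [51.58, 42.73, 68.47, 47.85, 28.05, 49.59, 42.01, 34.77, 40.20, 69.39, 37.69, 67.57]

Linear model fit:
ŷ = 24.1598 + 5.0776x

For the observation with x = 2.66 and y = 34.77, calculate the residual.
Residual = -2.8962

The residual is the difference between the actual value and the predicted value:

Residual = y - ŷ

Step 1: Calculate predicted value
ŷ = 24.1598 + 5.0776 × 2.66
ŷ = 37.6662

Step 2: Calculate residual
Residual = 34.77 - 37.6662
Residual = -2.8962

Sign check: y < ŷ, so the point is below the line and the fit overestimates here.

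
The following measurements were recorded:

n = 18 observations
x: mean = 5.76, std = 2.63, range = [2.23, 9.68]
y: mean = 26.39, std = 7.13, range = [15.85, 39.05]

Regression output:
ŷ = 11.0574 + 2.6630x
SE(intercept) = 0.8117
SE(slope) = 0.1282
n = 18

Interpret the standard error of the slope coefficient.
SE(β̂₁) = 0.1282 is the estimated standard deviation of the slope estimate across repeated samples; relative to β̂₁ = 2.6630 that is 4.8%, a precise estimate.

SE(β̂₁) = 0.1282 says: if we drew many samples of n = 18 from the same population and refit each time, the fitted slopes would scatter with a standard deviation of roughly 0.1282 around the true β₁.

Relative precision:
- SE / |β̂₁| = 0.1282 / 2.6630 = 4.8%
- Rule of thumb (under 20%: precise; 20% to under 50%: moderately precise; 50% or more: imprecise) → precise

Rough 95% range (±2 SE): 2.6630 ± 0.2564 → (2.4066, 2.9194).

What drives SE(β̂₁): wider spread of x values → smaller SE.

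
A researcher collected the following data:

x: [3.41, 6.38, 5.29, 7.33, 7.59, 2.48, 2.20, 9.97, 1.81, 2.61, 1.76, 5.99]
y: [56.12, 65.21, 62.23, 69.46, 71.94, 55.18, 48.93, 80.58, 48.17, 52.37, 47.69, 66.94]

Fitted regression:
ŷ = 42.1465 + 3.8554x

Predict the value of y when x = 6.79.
ŷ = 68.3247

Plug x = 6.79 into the fitted line:

ŷ = 42.1465 + 3.8554 × 6.79
ŷ = 42.1465 + 26.1782
ŷ = 68.3247

This is a point prediction; actual observations scatter around it by roughly the residual standard deviation.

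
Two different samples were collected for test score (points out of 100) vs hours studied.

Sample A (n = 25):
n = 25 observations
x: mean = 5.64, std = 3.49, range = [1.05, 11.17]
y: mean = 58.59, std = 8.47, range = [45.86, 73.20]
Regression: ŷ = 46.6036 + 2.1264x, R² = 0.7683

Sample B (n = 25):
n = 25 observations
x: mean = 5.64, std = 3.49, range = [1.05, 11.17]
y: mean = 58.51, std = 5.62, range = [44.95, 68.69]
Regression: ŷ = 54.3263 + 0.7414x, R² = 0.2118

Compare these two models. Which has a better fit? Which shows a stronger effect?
Model A has the better fit (R² = 0.7683 vs 0.2118). Model A shows the stronger effect (|β₁| = 2.1264 vs 0.7414).

Model Comparison:

Fit — compare R²:
- Model A: R² = 0.7683 → 76.83% of variance in test score explained
- Model B: R² = 0.2118 → 21.18% of variance in test score explained
- 0.7683 > 0.2118 → Model A has the better fit

Effect size (slope magnitude):
- Model A: β₁ = 2.1264 → predicted test score rises 2.1264 points per additional hour of study time
- Model B: β₁ = 0.7414 → predicted test score rises 0.7414 points per additional hour of study time
- |2.1264| > |0.7414| → Model A shows the stronger marginal effect

Notes:
- A better fit (higher R²) doesn't necessarily mean a more important relationship.
- The two samples could reflect different populations, time periods, or measurement quality.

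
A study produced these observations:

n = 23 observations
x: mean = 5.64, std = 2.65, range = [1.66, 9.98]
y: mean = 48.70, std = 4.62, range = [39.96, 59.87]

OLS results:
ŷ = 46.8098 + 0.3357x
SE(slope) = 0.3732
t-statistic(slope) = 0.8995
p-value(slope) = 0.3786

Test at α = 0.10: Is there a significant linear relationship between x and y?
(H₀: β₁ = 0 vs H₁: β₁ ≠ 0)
Since p-value = 0.3786 ≥ α = 0.10, fail to reject H₀ — the slope is not significantly different from 0.

Hypothesis test for the slope coefficient:

H₀: β₁ = 0 (no linear relationship)
H₁: β₁ ≠ 0 (linear relationship exists)

Test statistic: t = β̂₁ / SE(β̂₁) = 0.3357 / 0.3732 = 0.8995

The p-value (0.3786) is the probability, under H₀, of a t-statistic at least as extreme as |t| = 0.8995 (two-sided, df = n − 2 = 21).

Decision rule: reject H₀ if p-value < α.
p-value = 0.3786 ≥ α = 0.10 → fail to reject H₀.

Conclusion: the linear association between x and y is not significant at the 10% level.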